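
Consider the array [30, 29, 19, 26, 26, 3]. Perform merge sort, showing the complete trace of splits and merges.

Merge sort trace:

Split: [30, 29, 19, 26, 26, 3] -> [30, 29, 19] and [26, 26, 3]
  Split: [30, 29, 19] -> [30] and [29, 19]
    Split: [29, 19] -> [29] and [19]
    Merge: [29] + [19] -> [19, 29]
  Merge: [30] + [19, 29] -> [19, 29, 30]
  Split: [26, 26, 3] -> [26] and [26, 3]
    Split: [26, 3] -> [26] and [3]
    Merge: [26] + [3] -> [3, 26]
  Merge: [26] + [3, 26] -> [3, 26, 26]
Merge: [19, 29, 30] + [3, 26, 26] -> [3, 19, 26, 26, 29, 30]

Final sorted array: [3, 19, 26, 26, 29, 30]

The merge sort proceeds by recursively splitting the array and merging sorted halves.
After all merges, the sorted array is [3, 19, 26, 26, 29, 30].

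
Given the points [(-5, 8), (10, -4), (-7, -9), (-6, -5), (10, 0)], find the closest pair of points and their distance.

Computing all pairwise distances among 5 points:

d((-5, 8), (10, -4)) = 19.2094
d((-5, 8), (-7, -9)) = 17.1172
d((-5, 8), (-6, -5)) = 13.0384
d((-5, 8), (10, 0)) = 17.0
d((10, -4), (-7, -9)) = 17.72
d((10, -4), (-6, -5)) = 16.0312
d((10, -4), (10, 0)) = 4.0 <-- minimum
d((-7, -9), (-6, -5)) = 4.1231
d((-7, -9), (10, 0)) = 19.2354
d((-6, -5), (10, 0)) = 16.7631

Closest pair: (10, -4) and (10, 0) with distance 4.0

The closest pair is (10, -4) and (10, 0) with Euclidean distance 4.0. For 5 points, brute-force pairwise comparison is shown above. For large n, the divide-and-conquer algorithm (sort by x, recurse on halves, check the dividing strip) achieves O(n log n).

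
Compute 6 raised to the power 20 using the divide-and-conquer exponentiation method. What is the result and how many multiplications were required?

Computing 6^20 by squaring (build up from 6^1; each line after the first costs one multiplication):

6^1 = 6
6^2 = (6^1)^2 = 6^2 = 36
6^4 = (6^2)^2 = 36^2 = 1296
6^5 = 6 * 6^4 = 6 * 1296 = 7776
6^10 = (6^5)^2 = 7776^2 = 60466176
6^20 = (6^10)^2 = 60466176^2 = 3656158440062976

Result: 3656158440062976
Multiplications needed: 5 (5 lines after 6^1)

6^20 = 3656158440062976. Using exponentiation by squaring, this requires 5 multiplications. The key idea: if the exponent is even, square the half-power; if odd, multiply by the base once.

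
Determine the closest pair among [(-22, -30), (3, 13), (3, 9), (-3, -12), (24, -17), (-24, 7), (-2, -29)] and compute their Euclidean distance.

Computing all pairwise distances among 7 points:

d((-22, -30), (3, 13)) = 49.7393
d((-22, -30), (3, 9)) = 46.3249
d((-22, -30), (-3, -12)) = 26.1725
d((-22, -30), (24, -17)) = 47.8017
d((-22, -30), (-24, 7)) = 37.054
d((-22, -30), (-2, -29)) = 20.025
d((3, 13), (3, 9)) = 4.0 <-- minimum
d((3, 13), (-3, -12)) = 25.7099
d((3, 13), (24, -17)) = 36.6197
d((3, 13), (-24, 7)) = 27.6586
d((3, 13), (-2, -29)) = 42.2966
d((3, 9), (-3, -12)) = 21.8403
d((3, 9), (24, -17)) = 33.4215
d((3, 9), (-24, 7)) = 27.074
d((3, 9), (-2, -29)) = 38.3275
d((-3, -12), (24, -17)) = 27.4591
d((-3, -12), (-24, 7)) = 28.3196
d((-3, -12), (-2, -29)) = 17.0294
d((24, -17), (-24, 7)) = 53.6656
d((24, -17), (-2, -29)) = 28.6356
d((-24, 7), (-2, -29)) = 42.19

Closest pair: (3, 13) and (3, 9) with distance 4.0

The closest pair is (3, 13) and (3, 9) with Euclidean distance 4.0. For 7 points, brute-force pairwise comparison is shown above. For large n, the divide-and-conquer algorithm (sort by x, recurse on halves, check the dividing strip) achieves O(n log n).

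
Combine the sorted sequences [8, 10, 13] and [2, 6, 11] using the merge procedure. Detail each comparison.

Merging process:

Compare 8 vs 2: take 2 from right. Merged: [2]
Compare 8 vs 6: take 6 from right. Merged: [2, 6]
Compare 8 vs 11: take 8 from left. Merged: [2, 6, 8]
Compare 10 vs 11: take 10 from left. Merged: [2, 6, 8, 10]
Compare 13 vs 11: take 11 from right. Merged: [2, 6, 8, 10, 11]
Append remaining from left: [13]. Merged: [2, 6, 8, 10, 11, 13]

Final merged array: [2, 6, 8, 10, 11, 13]
Total comparisons: 5

The merged array is [2, 6, 8, 10, 11, 13], requiring 5 comparisons. The merge step runs in O(n) time where n is the total number of elements.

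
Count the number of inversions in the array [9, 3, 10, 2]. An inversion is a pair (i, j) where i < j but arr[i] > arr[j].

Finding inversions in [9, 3, 10, 2]:

(0, 1): arr[0]=9 > arr[1]=3
(0, 3): arr[0]=9 > arr[3]=2
(1, 3): arr[1]=3 > arr[3]=2
(2, 3): arr[2]=10 > arr[3]=2

Total inversions: 4

The array has 4 inversion(s): (0,1), (0,3), (1,3), (2,3). Each pair (i,j) satisfies i < j and arr[i] > arr[j].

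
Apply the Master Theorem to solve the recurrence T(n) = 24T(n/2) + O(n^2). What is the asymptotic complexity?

Master Theorem for T(n) = 24T(n/2) + O(n^2):

a = 24, b = 2, c = 2
log_b(a) = log_2(24) = 4.5850

Case 1: c = 2 < log_2(24) = 4.5850
T(n) = O(n^(log_2 24))

For T(n) = 24T(n/2) + O(n^2): log_2(24) = 4.5850. This is Case 1 of the Master Theorem (c < log_b(a), work dominated by leaves), giving O(n^(log_2 24)).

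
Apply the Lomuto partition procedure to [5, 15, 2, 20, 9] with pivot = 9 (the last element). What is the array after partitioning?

Lomuto partition with pivot = 9:

Initial array: [5, 15, 2, 20, 9]

arr[0]=5 <= 9: swap with position 0, array becomes [5, 15, 2, 20, 9]
arr[1]=15 > 9: no swap
arr[2]=2 <= 9: swap with position 1, array becomes [5, 2, 15, 20, 9]
arr[3]=20 > 9: no swap

Place pivot at position 2: [5, 2, 9, 20, 15]
Pivot position: 2

After partitioning with pivot 9, the array becomes [5, 2, 9, 20, 15]. The pivot is placed at index 2. All elements to the left of the pivot are <= 9, and all elements to the right are > 9.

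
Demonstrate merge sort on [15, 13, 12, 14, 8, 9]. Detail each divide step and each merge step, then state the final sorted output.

Merge sort trace:

Split: [15, 13, 12, 14, 8, 9] -> [15, 13, 12] and [14, 8, 9]
  Split: [15, 13, 12] -> [15] and [13, 12]
    Split: [13, 12] -> [13] and [12]
    Merge: [13] + [12] -> [12, 13]
  Merge: [15] + [12, 13] -> [12, 13, 15]
  Split: [14, 8, 9] -> [14] and [8, 9]
    Split: [8, 9] -> [8] and [9]
    Merge: [8] + [9] -> [8, 9]
  Merge: [14] + [8, 9] -> [8, 9, 14]
Merge: [12, 13, 15] + [8, 9, 14] -> [8, 9, 12, 13, 14, 15]

Final sorted array: [8, 9, 12, 13, 14, 15]

The merge sort proceeds by recursively splitting the array and merging sorted halves.
After all merges, the sorted array is [8, 9, 12, 13, 14, 15].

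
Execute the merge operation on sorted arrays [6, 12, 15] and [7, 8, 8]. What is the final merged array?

Merging process:

Compare 6 vs 7: take 6 from left. Merged: [6]
Compare 12 vs 7: take 7 from right. Merged: [6, 7]
Compare 12 vs 8: take 8 from right. Merged: [6, 7, 8]
Compare 12 vs 8: take 8 from right. Merged: [6, 7, 8, 8]
Append remaining from left: [12, 15]. Merged: [6, 7, 8, 8, 12, 15]

Final merged array: [6, 7, 8, 8, 12, 15]
Total comparisons: 4

The merged array is [6, 7, 8, 8, 12, 15], requiring 4 comparisons. The merge step runs in O(n) time where n is the total number of elements.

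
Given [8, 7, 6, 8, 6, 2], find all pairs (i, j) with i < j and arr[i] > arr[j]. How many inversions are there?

Finding inversions in [8, 7, 6, 8, 6, 2]:

(0, 1): arr[0]=8 > arr[1]=7
(0, 2): arr[0]=8 > arr[2]=6
(0, 4): arr[0]=8 > arr[4]=6
(0, 5): arr[0]=8 > arr[5]=2
(1, 2): arr[1]=7 > arr[2]=6
(1, 4): arr[1]=7 > arr[4]=6
(1, 5): arr[1]=7 > arr[5]=2
(2, 5): arr[2]=6 > arr[5]=2
(3, 4): arr[3]=8 > arr[4]=6
(3, 5): arr[3]=8 > arr[5]=2
(4, 5): arr[4]=6 > arr[5]=2

Total inversions: 11

The array has 11 inversion(s): (0,1), (0,2), (0,4), (0,5), (1,2), (1,4), (1,5), (2,5), (3,4), (3,5), (4,5). Each pair (i,j) satisfies i < j and arr[i] > arr[j].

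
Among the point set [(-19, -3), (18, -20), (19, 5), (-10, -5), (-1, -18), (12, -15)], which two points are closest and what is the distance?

Computing all pairwise distances among 6 points:

d((-19, -3), (18, -20)) = 40.7185
d((-19, -3), (19, 5)) = 38.833
d((-19, -3), (-10, -5)) = 9.2195
d((-19, -3), (-1, -18)) = 23.4307
d((-19, -3), (12, -15)) = 33.2415
d((18, -20), (19, 5)) = 25.02
d((18, -20), (-10, -5)) = 31.7648
d((18, -20), (-1, -18)) = 19.105
d((18, -20), (12, -15)) = 7.8102 <-- minimum
d((19, 5), (-10, -5)) = 30.6757
d((19, 5), (-1, -18)) = 30.4795
d((19, 5), (12, -15)) = 21.1896
d((-10, -5), (-1, -18)) = 15.8114
d((-10, -5), (12, -15)) = 24.1661
d((-1, -18), (12, -15)) = 13.3417

Closest pair: (18, -20) and (12, -15) with distance 7.8102

The closest pair is (18, -20) and (12, -15) with Euclidean distance 7.8102. For 6 points, brute-force pairwise comparison is shown above. For large n, the divide-and-conquer algorithm (sort by x, recurse on halves, check the dividing strip) achieves O(n log n).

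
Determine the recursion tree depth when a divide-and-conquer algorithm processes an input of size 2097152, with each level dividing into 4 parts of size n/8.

For divide and conquer with division factor 8:

Problem sizes at each level:
Level 0: 2097152
Level 1: 262144
Level 2: 32768
Level 3: 4096
Level 4: 512
Level 5: 64
Level 6: 8
Level 7: 1

The root is level 0 and the size-1 base case is level 7 (the tree spans levels 0 through 7, i.e. 8 levels counting the root), so the depth is the number of divisions: log_8(2097152) = 7

The recursion tree depth is log_8(2097152) = 7. At each level, the problem size is divided by 8, so it takes 7 divisions to reduce to a base case of size 1. The algorithm makes 4 recursive calls at each level.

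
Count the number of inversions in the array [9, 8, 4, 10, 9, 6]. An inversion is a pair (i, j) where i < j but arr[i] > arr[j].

Finding inversions in [9, 8, 4, 10, 9, 6]:

(0, 1): arr[0]=9 > arr[1]=8
(0, 2): arr[0]=9 > arr[2]=4
(0, 5): arr[0]=9 > arr[5]=6
(1, 2): arr[1]=8 > arr[2]=4
(1, 5): arr[1]=8 > arr[5]=6
(3, 4): arr[3]=10 > arr[4]=9
(3, 5): arr[3]=10 > arr[5]=6
(4, 5): arr[4]=9 > arr[5]=6

Total inversions: 8

The array has 8 inversion(s): (0,1), (0,2), (0,5), (1,2), (1,5), (3,4), (3,5), (4,5). Each pair (i,j) satisfies i < j and arr[i] > arr[j].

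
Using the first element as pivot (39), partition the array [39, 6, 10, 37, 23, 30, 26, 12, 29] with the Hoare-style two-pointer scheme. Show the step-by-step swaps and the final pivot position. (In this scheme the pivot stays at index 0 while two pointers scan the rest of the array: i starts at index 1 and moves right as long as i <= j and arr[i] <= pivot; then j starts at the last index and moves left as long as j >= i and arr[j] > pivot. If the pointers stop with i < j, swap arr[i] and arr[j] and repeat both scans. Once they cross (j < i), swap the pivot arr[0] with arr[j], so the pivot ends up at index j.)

Hoare-style two-pointer partition with pivot = 39:

Initial array: [39, 6, 10, 37, 23, 30, 26, 12, 29]

Pointers start at i = 1, j = 8.
i ends at 9, j ends at 8: the pointers have crossed (j < i), so scanning stops.

Swap pivot arr[0] with arr[8] to place pivot at position 8: [29, 6, 10, 37, 23, 30, 26, 12, 39]
Pivot position: 8

After partitioning with pivot 39, the array becomes [29, 6, 10, 37, 23, 30, 26, 12, 39]. The pivot is placed at index 8. All elements to the left of the pivot are <= 39, and all elements to the right are > 39.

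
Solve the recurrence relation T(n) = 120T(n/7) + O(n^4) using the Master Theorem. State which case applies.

Master Theorem for T(n) = 120T(n/7) + O(n^4):

a = 120, b = 7, c = 4
log_b(a) = log_7(120) = 2.4603

Case 3: c = 4 > log_7(120) = 2.4603
T(n) = O(n^4) = O(n^4)

For T(n) = 120T(n/7) + O(n^4): log_7(120) = 2.4603. This is Case 3 of the Master Theorem (c > log_b(a), work dominated by root), giving O(n^4).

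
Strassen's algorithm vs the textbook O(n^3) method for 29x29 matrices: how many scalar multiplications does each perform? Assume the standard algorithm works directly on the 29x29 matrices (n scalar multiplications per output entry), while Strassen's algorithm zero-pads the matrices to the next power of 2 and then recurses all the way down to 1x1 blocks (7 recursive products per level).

Matrix multiplication for 29x29 matrices:

Strassen's algorithm requires power-of-2 dimensions. Pad 29x29 to 32x32 (next power of 2).

Standard algorithm: 29^3 = 24389 multiplications
Strassen's algorithm: 7^(log2(32)) = 7^5 = 16807 multiplications
Savings: 24389 - 16807 = 7582 multiplications

Standard: 24389 multiplications (29^3). Strassen: 16807 multiplications (7^5, after padding to 32x32). Strassen reduces 8 recursive multiplications to 7 at each level.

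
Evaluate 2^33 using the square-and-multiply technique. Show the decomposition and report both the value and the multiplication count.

Computing 2^33 by squaring (build up from 2^1; each line after the first costs one multiplication):

2^1 = 2
2^2 = (2^1)^2 = 2^2 = 4
2^4 = (2^2)^2 = 4^2 = 16
2^8 = (2^4)^2 = 16^2 = 256
2^16 = (2^8)^2 = 256^2 = 65536
2^32 = (2^16)^2 = 65536^2 = 4294967296
2^33 = 2 * 2^32 = 2 * 4294967296 = 8589934592

Result: 8589934592
Multiplications needed: 6 (6 lines after 2^1)

2^33 = 8589934592. Using exponentiation by squaring, this requires 6 multiplications. The key idea: if the exponent is even, square the half-power; if odd, multiply by the base once.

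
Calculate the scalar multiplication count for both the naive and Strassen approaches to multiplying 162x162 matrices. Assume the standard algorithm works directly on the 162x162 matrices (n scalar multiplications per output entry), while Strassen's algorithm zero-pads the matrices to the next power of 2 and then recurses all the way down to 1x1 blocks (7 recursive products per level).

Matrix multiplication for 162x162 matrices:

Strassen's algorithm requires power-of-2 dimensions. Pad 162x162 to 256x256 (next power of 2).

Standard algorithm: 162^3 = 4251528 multiplications
Strassen's algorithm: 7^(log2(256)) = 7^8 = 5764801 multiplications
Difference: 4251528 - 5764801 = -1513273 (Strassen uses MORE here due to padding overhead — for small or just-over-power-of-2 n, padding can outweigh the per-level savings)

Standard: 4251528 multiplications (162^3). Strassen: 5764801 multiplications (7^8, after padding to 256x256). Strassen reduces 8 recursive multiplications to 7 at each level.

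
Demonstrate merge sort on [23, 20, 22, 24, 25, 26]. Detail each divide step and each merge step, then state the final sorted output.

Merge sort trace:

Split: [23, 20, 22, 24, 25, 26] -> [23, 20, 22] and [24, 25, 26]
  Split: [23, 20, 22] -> [23] and [20, 22]
    Split: [20, 22] -> [20] and [22]
    Merge: [20] + [22] -> [20, 22]
  Merge: [23] + [20, 22] -> [20, 22, 23]
  Split: [24, 25, 26] -> [24] and [25, 26]
    Split: [25, 26] -> [25] and [26]
    Merge: [25] + [26] -> [25, 26]
  Merge: [24] + [25, 26] -> [24, 25, 26]
Merge: [20, 22, 23] + [24, 25, 26] -> [20, 22, 23, 24, 25, 26]

Final sorted array: [20, 22, 23, 24, 25, 26]

The merge sort proceeds by recursively splitting the array and merging sorted halves.
After all merges, the sorted array is [20, 22, 23, 24, 25, 26].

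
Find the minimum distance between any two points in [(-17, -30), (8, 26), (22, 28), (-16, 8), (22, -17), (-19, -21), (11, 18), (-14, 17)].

Computing all pairwise distances among 8 points:

d((-17, -30), (8, 26)) = 61.327
d((-17, -30), (22, 28)) = 69.8928
d((-17, -30), (-16, 8)) = 38.0132
d((-17, -30), (22, -17)) = 41.1096
d((-17, -30), (-19, -21)) = 9.2195
d((-17, -30), (11, 18)) = 55.5698
d((-17, -30), (-14, 17)) = 47.0956
d((8, 26), (22, 28)) = 14.1421
d((8, 26), (-16, 8)) = 30.0
d((8, 26), (22, -17)) = 45.2217
d((8, 26), (-19, -21)) = 54.2033
d((8, 26), (11, 18)) = 8.544 <-- minimum
d((8, 26), (-14, 17)) = 23.7697
d((22, 28), (-16, 8)) = 42.9418
d((22, 28), (22, -17)) = 45.0
d((22, 28), (-19, -21)) = 63.8905
d((22, 28), (11, 18)) = 14.8661
d((22, 28), (-14, 17)) = 37.6431
d((-16, 8), (22, -17)) = 45.4863
d((-16, 8), (-19, -21)) = 29.1548
d((-16, 8), (11, 18)) = 28.7924
d((-16, 8), (-14, 17)) = 9.2195
d((22, -17), (-19, -21)) = 41.1947
d((22, -17), (11, 18)) = 36.6879
d((22, -17), (-14, 17)) = 49.5177
d((-19, -21), (11, 18)) = 49.2037
d((-19, -21), (-14, 17)) = 38.3275
d((11, 18), (-14, 17)) = 25.02

Closest pair: (8, 26) and (11, 18) with distance 8.544

The closest pair is (8, 26) and (11, 18) with Euclidean distance 8.544. For 8 points, brute-force pairwise comparison is shown above. For large n, the divide-and-conquer algorithm (sort by x, recurse on halves, check the dividing strip) achieves O(n log n).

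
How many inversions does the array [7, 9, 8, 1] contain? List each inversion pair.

Finding inversions in [7, 9, 8, 1]:

(0, 3): arr[0]=7 > arr[3]=1
(1, 2): arr[1]=9 > arr[2]=8
(1, 3): arr[1]=9 > arr[3]=1
(2, 3): arr[2]=8 > arr[3]=1

Total inversions: 4

The array has 4 inversion(s): (0,3), (1,2), (1,3), (2,3). Each pair (i,j) satisfies i < j and arr[i] > arr[j].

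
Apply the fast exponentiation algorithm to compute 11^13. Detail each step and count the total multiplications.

Computing 11^13 by squaring (build up from 11^1; each line after the first costs one multiplication):

11^1 = 11
11^2 = (11^1)^2 = 11^2 = 121
11^3 = 11 * 11^2 = 11 * 121 = 1331
11^6 = (11^3)^2 = 1331^2 = 1771561
11^12 = (11^6)^2 = 1771561^2 = 3138428376721
11^13 = 11 * 11^12 = 11 * 3138428376721 = 34522712143931

Result: 34522712143931
Multiplications needed: 5 (5 lines after 11^1)

11^13 = 34522712143931. Using exponentiation by squaring, this requires 5 multiplications. The key idea: if the exponent is even, square the half-power; if odd, multiply by the base once.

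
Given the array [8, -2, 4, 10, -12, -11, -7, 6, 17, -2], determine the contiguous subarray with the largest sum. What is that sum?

Using Kadane's algorithm on [8, -2, 4, 10, -12, -11, -7, 6, 17, -2]:

Scanning through the array:
Position 1 (value -2): max_ending_here = 6, max_so_far = 8
Position 2 (value 4): max_ending_here = 10, max_so_far = 10
Position 3 (value 10): max_ending_here = 20, max_so_far = 20
Position 4 (value -12): max_ending_here = 8, max_so_far = 20
Position 5 (value -11): max_ending_here = -3, max_so_far = 20
Position 6 (value -7): max_ending_here = -7, max_so_far = 20
Position 7 (value 6): max_ending_here = 6, max_so_far = 20
Position 8 (value 17): max_ending_here = 23, max_so_far = 23
Position 9 (value -2): max_ending_here = 21, max_so_far = 23

Maximum subarray: [6, 17]
Maximum sum: 23

The maximum subarray is [6, 17] with sum 23. This subarray runs from index 7 to index 8.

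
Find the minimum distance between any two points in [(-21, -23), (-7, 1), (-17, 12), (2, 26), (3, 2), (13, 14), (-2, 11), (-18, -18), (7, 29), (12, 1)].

Computing all pairwise distances among 10 points:

d((-21, -23), (-7, 1)) = 27.7849
d((-21, -23), (-17, 12)) = 35.2278
d((-21, -23), (2, 26)) = 54.1295
d((-21, -23), (3, 2)) = 34.6554
d((-21, -23), (13, 14)) = 50.2494
d((-21, -23), (-2, 11)) = 38.9487
d((-21, -23), (-18, -18)) = 5.831 <-- minimum
d((-21, -23), (7, 29)) = 59.0593
d((-21, -23), (12, 1)) = 40.8044
d((-7, 1), (-17, 12)) = 14.8661
d((-7, 1), (2, 26)) = 26.5707
d((-7, 1), (3, 2)) = 10.0499
d((-7, 1), (13, 14)) = 23.8537
d((-7, 1), (-2, 11)) = 11.1803
d((-7, 1), (-18, -18)) = 21.9545
d((-7, 1), (7, 29)) = 31.305
d((-7, 1), (12, 1)) = 19.0
d((-17, 12), (2, 26)) = 23.6008
d((-17, 12), (3, 2)) = 22.3607
d((-17, 12), (13, 14)) = 30.0666
d((-17, 12), (-2, 11)) = 15.0333
d((-17, 12), (-18, -18)) = 30.0167
d((-17, 12), (7, 29)) = 29.4109
d((-17, 12), (12, 1)) = 31.0161
d((2, 26), (3, 2)) = 24.0208
d((2, 26), (13, 14)) = 16.2788
d((2, 26), (-2, 11)) = 15.5242
d((2, 26), (-18, -18)) = 48.3322
d((2, 26), (7, 29)) = 5.831 <-- minimum
d((2, 26), (12, 1)) = 26.9258
d((3, 2), (13, 14)) = 15.6205
d((3, 2), (-2, 11)) = 10.2956
d((3, 2), (-18, -18)) = 29.0
d((3, 2), (7, 29)) = 27.2947
d((3, 2), (12, 1)) = 9.0554
d((13, 14), (-2, 11)) = 15.2971
d((13, 14), (-18, -18)) = 44.5533
d((13, 14), (7, 29)) = 16.1555
d((13, 14), (12, 1)) = 13.0384
d((-2, 11), (-18, -18)) = 33.121
d((-2, 11), (7, 29)) = 20.1246
d((-2, 11), (12, 1)) = 17.2047
d((-18, -18), (7, 29)) = 53.2353
d((-18, -18), (12, 1)) = 35.5106
d((7, 29), (12, 1)) = 28.4429

Minimum distance: 5.831 (tie among 2 pairs: (-21, -23) and (-18, -18); (2, 26) and (7, 29))

The minimum Euclidean distance is 5.831. There is a tie: 2 pairs achieve this minimum — (-21, -23) and (-18, -18); (2, 26) and (7, 29). Any of these is a valid closest pair. For 10 points, brute-force pairwise comparison is shown above. For large n, the divide-and-conquer algorithm (sort by x, recurse on halves, check the dividing strip) achieves O(n log n).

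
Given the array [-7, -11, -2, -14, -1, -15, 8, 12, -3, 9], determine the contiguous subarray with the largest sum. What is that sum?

Using Kadane's algorithm on [-7, -11, -2, -14, -1, -15, 8, 12, -3, 9]:

Scanning through the array:
Position 1 (value -11): max_ending_here = -11, max_so_far = -7
Position 2 (value -2): max_ending_here = -2, max_so_far = -2
Position 3 (value -14): max_ending_here = -14, max_so_far = -2
Position 4 (value -1): max_ending_here = -1, max_so_far = -1
Position 5 (value -15): max_ending_here = -15, max_so_far = -1
Position 6 (value 8): max_ending_here = 8, max_so_far = 8
Position 7 (value 12): max_ending_here = 20, max_so_far = 20
Position 8 (value -3): max_ending_here = 17, max_so_far = 20
Position 9 (value 9): max_ending_here = 26, max_so_far = 26

Maximum subarray: [8, 12, -3, 9]
Maximum sum: 26

The maximum subarray is [8, 12, -3, 9] with sum 26. This subarray runs from index 6 to index 9.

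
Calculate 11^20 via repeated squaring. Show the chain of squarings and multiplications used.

Computing 11^20 by squaring (build up from 11^1; each line after the first costs one multiplication):

11^1 = 11
11^2 = (11^1)^2 = 11^2 = 121
11^4 = (11^2)^2 = 121^2 = 14641
11^5 = 11 * 11^4 = 11 * 14641 = 161051
11^10 = (11^5)^2 = 161051^2 = 25937424601
11^20 = (11^10)^2 = 25937424601^2 = 672749994932560009201

Result: 672749994932560009201
Multiplications needed: 5 (5 lines after 11^1)

11^20 = 672749994932560009201. Using exponentiation by squaring, this requires 5 multiplications. The key idea: if the exponent is even, square the half-power; if odd, multiply by the base once.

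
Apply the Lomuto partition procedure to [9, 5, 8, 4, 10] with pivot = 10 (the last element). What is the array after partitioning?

Lomuto partition with pivot = 10:

Initial array: [9, 5, 8, 4, 10]

arr[0]=9 <= 10: swap with position 0, array becomes [9, 5, 8, 4, 10]
arr[1]=5 <= 10: swap with position 1, array becomes [9, 5, 8, 4, 10]
arr[2]=8 <= 10: swap with position 2, array becomes [9, 5, 8, 4, 10]
arr[3]=4 <= 10: swap with position 3, array becomes [9, 5, 8, 4, 10]

Place pivot at position 4: [9, 5, 8, 4, 10]
Pivot position: 4

After partitioning with pivot 10, the array becomes [9, 5, 8, 4, 10]. The pivot is placed at index 4. All elements to the left of the pivot are <= 10, and all elements to the right are > 10.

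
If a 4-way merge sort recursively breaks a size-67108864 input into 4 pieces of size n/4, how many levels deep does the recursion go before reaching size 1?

For divide and conquer with division factor 4:

Problem sizes at each level:
Level 0: 67108864
Level 1: 16777216
Level 2: 4194304
Level 3: 1048576
Level 4: 262144
Level 5: 65536
Level 6: 16384
Level 7: 4096
Level 8: 1024
Level 9: 256
Level 10: 64
Level 11: 16
Level 12: 4
Level 13: 1

The root is level 0 and the size-1 base case is level 13 (the tree spans levels 0 through 13, i.e. 14 levels counting the root), so the depth is the number of divisions: log_4(67108864) = 13

The recursion tree depth is log_4(67108864) = 13. At each level, the problem size is divided by 4, so it takes 13 divisions to reduce to a base case of size 1. The algorithm makes 4 recursive calls at each level.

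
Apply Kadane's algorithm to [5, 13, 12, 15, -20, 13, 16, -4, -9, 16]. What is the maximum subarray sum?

Using Kadane's algorithm on [5, 13, 12, 15, -20, 13, 16, -4, -9, 16]:

Scanning through the array:
Position 1 (value 13): max_ending_here = 18, max_so_far = 18
Position 2 (value 12): max_ending_here = 30, max_so_far = 30
Position 3 (value 15): max_ending_here = 45, max_so_far = 45
Position 4 (value -20): max_ending_here = 25, max_so_far = 45
Position 5 (value 13): max_ending_here = 38, max_so_far = 45
Position 6 (value 16): max_ending_here = 54, max_so_far = 54
Position 7 (value -4): max_ending_here = 50, max_so_far = 54
Position 8 (value -9): max_ending_here = 41, max_so_far = 54
Position 9 (value 16): max_ending_here = 57, max_so_far = 57

Maximum subarray: [5, 13, 12, 15, -20, 13, 16, -4, -9, 16]
Maximum sum: 57

The maximum subarray is [5, 13, 12, 15, -20, 13, 16, -4, -9, 16] with sum 57. This subarray runs from index 0 to index 9.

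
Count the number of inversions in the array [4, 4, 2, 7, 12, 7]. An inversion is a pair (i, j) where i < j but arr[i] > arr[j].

Finding inversions in [4, 4, 2, 7, 12, 7]:

(0, 2): arr[0]=4 > arr[2]=2
(1, 2): arr[1]=4 > arr[2]=2
(4, 5): arr[4]=12 > arr[5]=7

Total inversions: 3

The array has 3 inversion(s): (0,2), (1,2), (4,5). Each pair (i,j) satisfies i < j and arr[i] > arr[j].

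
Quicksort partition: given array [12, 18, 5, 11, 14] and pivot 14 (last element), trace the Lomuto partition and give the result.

Lomuto partition with pivot = 14:

Initial array: [12, 18, 5, 11, 14]

arr[0]=12 <= 14: swap with position 0, array becomes [12, 18, 5, 11, 14]
arr[1]=18 > 14: no swap
arr[2]=5 <= 14: swap with position 1, array becomes [12, 5, 18, 11, 14]
arr[3]=11 <= 14: swap with position 2, array becomes [12, 5, 11, 18, 14]

Place pivot at position 3: [12, 5, 11, 14, 18]
Pivot position: 3

After partitioning with pivot 14, the array becomes [12, 5, 11, 14, 18]. The pivot is placed at index 3. All elements to the left of the pivot are <= 14, and all elements to the right are > 14.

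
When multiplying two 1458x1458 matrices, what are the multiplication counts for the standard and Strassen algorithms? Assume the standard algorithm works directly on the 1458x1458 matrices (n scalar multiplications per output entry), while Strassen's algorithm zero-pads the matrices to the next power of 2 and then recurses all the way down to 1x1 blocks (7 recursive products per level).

Matrix multiplication for 1458x1458 matrices:

Strassen's algorithm requires power-of-2 dimensions. Pad 1458x1458 to 2048x2048 (next power of 2).

Standard algorithm: 1458^3 = 3099363912 multiplications
Strassen's algorithm: 7^(log2(2048)) = 7^11 = 1977326743 multiplications
Savings: 3099363912 - 1977326743 = 1122037169 multiplications

Standard: 3099363912 multiplications (1458^3). Strassen: 1977326743 multiplications (7^11, after padding to 2048x2048). Strassen reduces 8 recursive multiplications to 7 at each level.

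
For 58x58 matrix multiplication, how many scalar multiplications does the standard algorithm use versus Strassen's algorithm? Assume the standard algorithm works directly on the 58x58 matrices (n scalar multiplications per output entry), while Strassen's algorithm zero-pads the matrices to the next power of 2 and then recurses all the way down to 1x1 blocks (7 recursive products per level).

Matrix multiplication for 58x58 matrices:

Strassen's algorithm requires power-of-2 dimensions. Pad 58x58 to 64x64 (next power of 2).

Standard algorithm: 58^3 = 195112 multiplications
Strassen's algorithm: 7^(log2(64)) = 7^6 = 117649 multiplications
Savings: 195112 - 117649 = 77463 multiplications

Standard: 195112 multiplications (58^3). Strassen: 117649 multiplications (7^6, after padding to 64x64). Strassen reduces 8 recursive multiplications to 7 at each level.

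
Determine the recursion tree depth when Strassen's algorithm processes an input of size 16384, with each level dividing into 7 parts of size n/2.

For divide and conquer with division factor 2:

Problem sizes at each level:
Level 0: 16384
Level 1: 8192
Level 2: 4096
Level 3: 2048
Level 4: 1024
Level 5: 512
Level 6: 256
Level 7: 128
Level 8: 64
Level 9: 32
Level 10: 16
Level 11: 8
Level 12: 4
Level 13: 2
Level 14: 1

The root is level 0 and the size-1 base case is level 14 (the tree spans levels 0 through 14, i.e. 15 levels counting the root), so the depth is the number of divisions: log_2(16384) = 14

The recursion tree depth is log_2(16384) = 14. At each level, the problem size is divided by 2, so it takes 14 divisions to reduce to a base case of size 1. The algorithm makes 7 recursive calls at each level.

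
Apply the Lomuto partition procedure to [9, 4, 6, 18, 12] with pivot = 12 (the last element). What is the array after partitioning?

Lomuto partition with pivot = 12:

Initial array: [9, 4, 6, 18, 12]

arr[0]=9 <= 12: swap with position 0, array becomes [9, 4, 6, 18, 12]
arr[1]=4 <= 12: swap with position 1, array becomes [9, 4, 6, 18, 12]
arr[2]=6 <= 12: swap with position 2, array becomes [9, 4, 6, 18, 12]
arr[3]=18 > 12: no swap

Place pivot at position 3: [9, 4, 6, 12, 18]
Pivot position: 3

After partitioning with pivot 12, the array becomes [9, 4, 6, 12, 18]. The pivot is placed at index 3. All elements to the left of the pivot are <= 12, and all elements to the right are > 12.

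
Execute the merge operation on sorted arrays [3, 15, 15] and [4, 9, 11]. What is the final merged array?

Merging process:

Compare 3 vs 4: take 3 from left. Merged: [3]
Compare 15 vs 4: take 4 from right. Merged: [3, 4]
Compare 15 vs 9: take 9 from right. Merged: [3, 4, 9]
Compare 15 vs 11: take 11 from right. Merged: [3, 4, 9, 11]
Append remaining from left: [15, 15]. Merged: [3, 4, 9, 11, 15, 15]

Final merged array: [3, 4, 9, 11, 15, 15]
Total comparisons: 4

The merged array is [3, 4, 9, 11, 15, 15], requiring 4 comparisons. The merge step runs in O(n) time where n is the total number of elements.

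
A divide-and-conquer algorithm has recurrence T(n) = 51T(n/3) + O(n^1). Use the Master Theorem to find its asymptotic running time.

Master Theorem for T(n) = 51T(n/3) + O(n^1):

a = 51, b = 3, c = 1
log_b(a) = log_3(51) = 3.5789

Case 1: c = 1 < log_3(51) = 3.5789
T(n) = O(n^(log_3 51))

For T(n) = 51T(n/3) + O(n^1): log_3(51) = 3.5789. This is Case 1 of the Master Theorem (c < log_b(a), work dominated by leaves), giving O(n^(log_3 51)).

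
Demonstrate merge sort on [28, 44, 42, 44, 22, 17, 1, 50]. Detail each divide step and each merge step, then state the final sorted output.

Merge sort trace:

Split: [28, 44, 42, 44, 22, 17, 1, 50] -> [28, 44, 42, 44] and [22, 17, 1, 50]
  Split: [28, 44, 42, 44] -> [28, 44] and [42, 44]
    Split: [28, 44] -> [28] and [44]
    Merge: [28] + [44] -> [28, 44]
    Split: [42, 44] -> [42] and [44]
    Merge: [42] + [44] -> [42, 44]
  Merge: [28, 44] + [42, 44] -> [28, 42, 44, 44]
  Split: [22, 17, 1, 50] -> [22, 17] and [1, 50]
    Split: [22, 17] -> [22] and [17]
    Merge: [22] + [17] -> [17, 22]
    Split: [1, 50] -> [1] and [50]
    Merge: [1] + [50] -> [1, 50]
  Merge: [17, 22] + [1, 50] -> [1, 17, 22, 50]
Merge: [28, 42, 44, 44] + [1, 17, 22, 50] -> [1, 17, 22, 28, 42, 44, 44, 50]

Final sorted array: [1, 17, 22, 28, 42, 44, 44, 50]

The merge sort proceeds by recursively splitting the array and merging sorted halves.
After all merges, the sorted array is [1, 17, 22, 28, 42, 44, 44, 50].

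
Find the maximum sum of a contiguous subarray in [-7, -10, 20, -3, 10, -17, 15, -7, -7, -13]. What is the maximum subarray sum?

Using Kadane's algorithm on [-7, -10, 20, -3, 10, -17, 15, -7, -7, -13]:

Scanning through the array:
Position 1 (value -10): max_ending_here = -10, max_so_far = -7
Position 2 (value 20): max_ending_here = 20, max_so_far = 20
Position 3 (value -3): max_ending_here = 17, max_so_far = 20
Position 4 (value 10): max_ending_here = 27, max_so_far = 27
Position 5 (value -17): max_ending_here = 10, max_so_far = 27
Position 6 (value 15): max_ending_here = 25, max_so_far = 27
Position 7 (value -7): max_ending_here = 18, max_so_far = 27
Position 8 (value -7): max_ending_here = 11, max_so_far = 27
Position 9 (value -13): max_ending_here = -2, max_so_far = 27

Maximum subarray: [20, -3, 10]
Maximum sum: 27

The maximum subarray is [20, -3, 10] with sum 27. This subarray runs from index 2 to index 4.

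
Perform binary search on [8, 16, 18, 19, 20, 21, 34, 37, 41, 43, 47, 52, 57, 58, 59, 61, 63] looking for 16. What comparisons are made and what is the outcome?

Binary search for 16 in [8, 16, 18, 19, 20, 21, 34, 37, 41, 43, 47, 52, 57, 58, 59, 61, 63]:

lo=0, hi=16, mid=8, arr[mid]=41 -> 41 > 16, search left half
lo=0, hi=7, mid=3, arr[mid]=19 -> 19 > 16, search left half
lo=0, hi=2, mid=1, arr[mid]=16 -> Found target at index 1!

Binary search finds 16 at index 1 after 3 comparisons. The search repeatedly halves the search space by comparing with the middle element.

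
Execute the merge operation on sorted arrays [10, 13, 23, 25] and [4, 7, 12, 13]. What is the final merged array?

Merging process:

Compare 10 vs 4: take 4 from right. Merged: [4]
Compare 10 vs 7: take 7 from right. Merged: [4, 7]
Compare 10 vs 12: take 10 from left. Merged: [4, 7, 10]
Compare 13 vs 12: take 12 from right. Merged: [4, 7, 10, 12]
Compare 13 vs 13: take 13 from left. Merged: [4, 7, 10, 12, 13]
Compare 23 vs 13: take 13 from right. Merged: [4, 7, 10, 12, 13, 13]
Append remaining from left: [23, 25]. Merged: [4, 7, 10, 12, 13, 13, 23, 25]

Final merged array: [4, 7, 10, 12, 13, 13, 23, 25]
Total comparisons: 6

The merged array is [4, 7, 10, 12, 13, 13, 23, 25], requiring 6 comparisons. The merge step runs in O(n) time where n is the total number of elements.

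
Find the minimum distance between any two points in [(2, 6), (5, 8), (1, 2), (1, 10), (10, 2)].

Computing all pairwise distances among 5 points:

d((2, 6), (5, 8)) = 3.6056 <-- minimum
d((2, 6), (1, 2)) = 4.1231
d((2, 6), (1, 10)) = 4.1231
d((2, 6), (10, 2)) = 8.9443
d((5, 8), (1, 2)) = 7.2111
d((5, 8), (1, 10)) = 4.4721
d((5, 8), (10, 2)) = 7.8102
d((1, 2), (1, 10)) = 8.0
d((1, 2), (10, 2)) = 9.0
d((1, 10), (10, 2)) = 12.0416

Closest pair: (2, 6) and (5, 8) with distance 3.6056

The closest pair is (2, 6) and (5, 8) with Euclidean distance 3.6056. For 5 points, brute-force pairwise comparison is shown above. For large n, the divide-and-conquer algorithm (sort by x, recurse on halves, check the dividing strip) achieves O(n log n).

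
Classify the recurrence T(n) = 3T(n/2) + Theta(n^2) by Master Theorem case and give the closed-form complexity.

Master Theorem for T(n) = 3T(n/2) + O(n^2):

a = 3, b = 2, c = 2
log_b(a) = log_2(3) = 1.5850

Case 3: c = 2 > log_2(3) = 1.5850
T(n) = O(n^2) = O(n^2)

For T(n) = 3T(n/2) + O(n^2): log_2(3) = 1.5850. This is Case 3 of the Master Theorem (c > log_b(a), work dominated by root), giving O(n^2).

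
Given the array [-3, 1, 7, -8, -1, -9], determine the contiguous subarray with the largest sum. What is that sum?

Using Kadane's algorithm on [-3, 1, 7, -8, -1, -9]:

Scanning through the array:
Position 1 (value 1): max_ending_here = 1, max_so_far = 1
Position 2 (value 7): max_ending_here = 8, max_so_far = 8
Position 3 (value -8): max_ending_here = 0, max_so_far = 8
Position 4 (value -1): max_ending_here = -1, max_so_far = 8
Position 5 (value -9): max_ending_here = -9, max_so_far = 8

Maximum subarray: [1, 7]
Maximum sum: 8

The maximum subarray is [1, 7] with sum 8. This subarray runs from index 1 to index 2.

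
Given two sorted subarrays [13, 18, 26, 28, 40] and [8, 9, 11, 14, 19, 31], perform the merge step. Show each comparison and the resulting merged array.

Merging process:

Compare 13 vs 8: take 8 from right. Merged: [8]
Compare 13 vs 9: take 9 from right. Merged: [8, 9]
Compare 13 vs 11: take 11 from right. Merged: [8, 9, 11]
Compare 13 vs 14: take 13 from left. Merged: [8, 9, 11, 13]
Compare 18 vs 14: take 14 from right. Merged: [8, 9, 11, 13, 14]
Compare 18 vs 19: take 18 from left. Merged: [8, 9, 11, 13, 14, 18]
Compare 26 vs 19: take 19 from right. Merged: [8, 9, 11, 13, 14, 18, 19]
Compare 26 vs 31: take 26 from left. Merged: [8, 9, 11, 13, 14, 18, 19, 26]
Compare 28 vs 31: take 28 from left. Merged: [8, 9, 11, 13, 14, 18, 19, 26, 28]
Compare 40 vs 31: take 31 from right. Merged: [8, 9, 11, 13, 14, 18, 19, 26, 28, 31]
Append remaining from left: [40]. Merged: [8, 9, 11, 13, 14, 18, 19, 26, 28, 31, 40]

Final merged array: [8, 9, 11, 13, 14, 18, 19, 26, 28, 31, 40]
Total comparisons: 10

The merged array is [8, 9, 11, 13, 14, 18, 19, 26, 28, 31, 40], requiring 10 comparisons. The merge step runs in O(n) time where n is the total number of elements.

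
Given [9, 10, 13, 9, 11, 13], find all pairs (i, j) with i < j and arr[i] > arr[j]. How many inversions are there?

Finding inversions in [9, 10, 13, 9, 11, 13]:

(1, 3): arr[1]=10 > arr[3]=9
(2, 3): arr[2]=13 > arr[3]=9
(2, 4): arr[2]=13 > arr[4]=11

Total inversions: 3

The array has 3 inversion(s): (1,3), (2,3), (2,4). Each pair (i,j) satisfies i < j and arr[i] > arr[j].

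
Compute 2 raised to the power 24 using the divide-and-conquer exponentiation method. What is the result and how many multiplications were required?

Computing 2^24 by squaring (build up from 2^1; each line after the first costs one multiplication):

2^1 = 2
2^2 = (2^1)^2 = 2^2 = 4
2^3 = 2 * 2^2 = 2 * 4 = 8
2^6 = (2^3)^2 = 8^2 = 64
2^12 = (2^6)^2 = 64^2 = 4096
2^24 = (2^12)^2 = 4096^2 = 16777216

Result: 16777216
Multiplications needed: 5 (5 lines after 2^1)

2^24 = 16777216. Using exponentiation by squaring, this requires 5 multiplications. The key idea: if the exponent is even, square the half-power; if odd, multiply by the base once.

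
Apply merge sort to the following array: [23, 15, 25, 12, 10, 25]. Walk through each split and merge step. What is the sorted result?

Merge sort trace:

Split: [23, 15, 25, 12, 10, 25] -> [23, 15, 25] and [12, 10, 25]
  Split: [23, 15, 25] -> [23] and [15, 25]
    Split: [15, 25] -> [15] and [25]
    Merge: [15] + [25] -> [15, 25]
  Merge: [23] + [15, 25] -> [15, 23, 25]
  Split: [12, 10, 25] -> [12] and [10, 25]
    Split: [10, 25] -> [10] and [25]
    Merge: [10] + [25] -> [10, 25]
  Merge: [12] + [10, 25] -> [10, 12, 25]
Merge: [15, 23, 25] + [10, 12, 25] -> [10, 12, 15, 23, 25, 25]

Final sorted array: [10, 12, 15, 23, 25, 25]

The merge sort proceeds by recursively splitting the array and merging sorted halves.
After all merges, the sorted array is [10, 12, 15, 23, 25, 25].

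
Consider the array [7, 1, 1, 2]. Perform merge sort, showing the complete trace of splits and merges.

Merge sort trace:

Split: [7, 1, 1, 2] -> [7, 1] and [1, 2]
  Split: [7, 1] -> [7] and [1]
  Merge: [7] + [1] -> [1, 7]
  Split: [1, 2] -> [1] and [2]
  Merge: [1] + [2] -> [1, 2]
Merge: [1, 7] + [1, 2] -> [1, 1, 2, 7]

Final sorted array: [1, 1, 2, 7]

The merge sort proceeds by recursively splitting the array and merging sorted halves.
After all merges, the sorted array is [1, 1, 2, 7].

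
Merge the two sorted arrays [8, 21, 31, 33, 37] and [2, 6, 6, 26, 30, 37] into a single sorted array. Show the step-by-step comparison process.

Merging process:

Compare 8 vs 2: take 2 from right. Merged: [2]
Compare 8 vs 6: take 6 from right. Merged: [2, 6]
Compare 8 vs 6: take 6 from right. Merged: [2, 6, 6]
Compare 8 vs 26: take 8 from left. Merged: [2, 6, 6, 8]
Compare 21 vs 26: take 21 from left. Merged: [2, 6, 6, 8, 21]
Compare 31 vs 26: take 26 from right. Merged: [2, 6, 6, 8, 21, 26]
Compare 31 vs 30: take 30 from right. Merged: [2, 6, 6, 8, 21, 26, 30]
Compare 31 vs 37: take 31 from left. Merged: [2, 6, 6, 8, 21, 26, 30, 31]
Compare 33 vs 37: take 33 from left. Merged: [2, 6, 6, 8, 21, 26, 30, 31, 33]
Compare 37 vs 37: take 37 from left. Merged: [2, 6, 6, 8, 21, 26, 30, 31, 33, 37]
Append remaining from right: [37]. Merged: [2, 6, 6, 8, 21, 26, 30, 31, 33, 37, 37]

Final merged array: [2, 6, 6, 8, 21, 26, 30, 31, 33, 37, 37]
Total comparisons: 10

The merged array is [2, 6, 6, 8, 21, 26, 30, 31, 33, 37, 37], requiring 10 comparisons. The merge step runs in O(n) time where n is the total number of elements.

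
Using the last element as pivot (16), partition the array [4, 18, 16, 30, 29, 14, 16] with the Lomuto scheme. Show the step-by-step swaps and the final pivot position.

Lomuto partition with pivot = 16:

Initial array: [4, 18, 16, 30, 29, 14, 16]

arr[0]=4 <= 16: swap with position 0, array becomes [4, 18, 16, 30, 29, 14, 16]
arr[1]=18 > 16: no swap
arr[2]=16 <= 16: swap with position 1, array becomes [4, 16, 18, 30, 29, 14, 16]
arr[3]=30 > 16: no swap
arr[4]=29 > 16: no swap
arr[5]=14 <= 16: swap with position 2, array becomes [4, 16, 14, 30, 29, 18, 16]

Place pivot at position 3: [4, 16, 14, 16, 29, 18, 30]
Pivot position: 3

After partitioning with pivot 16, the array becomes [4, 16, 14, 16, 29, 18, 30]. The pivot is placed at index 3. All elements to the left of the pivot are <= 16, and all elements to the right are > 16.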